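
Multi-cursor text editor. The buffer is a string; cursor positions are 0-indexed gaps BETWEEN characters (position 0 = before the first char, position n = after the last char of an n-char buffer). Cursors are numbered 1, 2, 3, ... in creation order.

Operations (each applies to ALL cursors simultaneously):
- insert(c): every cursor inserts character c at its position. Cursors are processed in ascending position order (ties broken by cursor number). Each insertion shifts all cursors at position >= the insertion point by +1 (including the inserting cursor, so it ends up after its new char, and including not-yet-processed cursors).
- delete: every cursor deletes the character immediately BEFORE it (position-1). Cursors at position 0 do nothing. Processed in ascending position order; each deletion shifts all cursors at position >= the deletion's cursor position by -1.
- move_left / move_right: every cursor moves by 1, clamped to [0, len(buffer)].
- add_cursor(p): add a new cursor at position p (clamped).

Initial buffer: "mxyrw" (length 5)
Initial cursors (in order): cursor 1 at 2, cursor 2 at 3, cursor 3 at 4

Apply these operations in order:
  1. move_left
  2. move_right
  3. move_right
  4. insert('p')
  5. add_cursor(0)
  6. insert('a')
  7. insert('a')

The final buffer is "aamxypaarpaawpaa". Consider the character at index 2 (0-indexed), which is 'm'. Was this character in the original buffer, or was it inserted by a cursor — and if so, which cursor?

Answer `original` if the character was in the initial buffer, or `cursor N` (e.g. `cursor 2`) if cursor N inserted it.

After op 1 (move_left): buffer="mxyrw" (len 5), cursors c1@1 c2@2 c3@3, authorship .....
After op 2 (move_right): buffer="mxyrw" (len 5), cursors c1@2 c2@3 c3@4, authorship .....
After op 3 (move_right): buffer="mxyrw" (len 5), cursors c1@3 c2@4 c3@5, authorship .....
After op 4 (insert('p')): buffer="mxyprpwp" (len 8), cursors c1@4 c2@6 c3@8, authorship ...1.2.3
After op 5 (add_cursor(0)): buffer="mxyprpwp" (len 8), cursors c4@0 c1@4 c2@6 c3@8, authorship ...1.2.3
After op 6 (insert('a')): buffer="amxyparpawpa" (len 12), cursors c4@1 c1@6 c2@9 c3@12, authorship 4...11.22.33
After op 7 (insert('a')): buffer="aamxypaarpaawpaa" (len 16), cursors c4@2 c1@8 c2@12 c3@16, authorship 44...111.222.333
Authorship (.=original, N=cursor N): 4 4 . . . 1 1 1 . 2 2 2 . 3 3 3
Index 2: author = original

Answer: original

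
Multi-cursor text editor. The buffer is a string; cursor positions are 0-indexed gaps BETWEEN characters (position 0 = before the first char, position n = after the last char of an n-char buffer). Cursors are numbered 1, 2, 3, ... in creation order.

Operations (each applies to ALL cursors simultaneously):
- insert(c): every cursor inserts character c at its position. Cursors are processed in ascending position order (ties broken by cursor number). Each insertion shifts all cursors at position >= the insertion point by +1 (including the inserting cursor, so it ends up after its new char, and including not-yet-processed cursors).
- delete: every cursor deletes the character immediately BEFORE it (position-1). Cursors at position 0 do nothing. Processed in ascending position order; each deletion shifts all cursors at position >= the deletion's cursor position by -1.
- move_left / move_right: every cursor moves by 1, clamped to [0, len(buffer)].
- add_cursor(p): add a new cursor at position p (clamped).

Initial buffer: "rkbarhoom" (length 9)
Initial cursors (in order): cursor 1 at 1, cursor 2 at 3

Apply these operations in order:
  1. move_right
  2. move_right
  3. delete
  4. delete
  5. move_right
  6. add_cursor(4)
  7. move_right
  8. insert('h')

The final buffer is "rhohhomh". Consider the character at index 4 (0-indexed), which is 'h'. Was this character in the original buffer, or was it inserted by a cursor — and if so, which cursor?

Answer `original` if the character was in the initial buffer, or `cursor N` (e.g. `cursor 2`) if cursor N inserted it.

After op 1 (move_right): buffer="rkbarhoom" (len 9), cursors c1@2 c2@4, authorship .........
After op 2 (move_right): buffer="rkbarhoom" (len 9), cursors c1@3 c2@5, authorship .........
After op 3 (delete): buffer="rkahoom" (len 7), cursors c1@2 c2@3, authorship .......
After op 4 (delete): buffer="rhoom" (len 5), cursors c1@1 c2@1, authorship .....
After op 5 (move_right): buffer="rhoom" (len 5), cursors c1@2 c2@2, authorship .....
After op 6 (add_cursor(4)): buffer="rhoom" (len 5), cursors c1@2 c2@2 c3@4, authorship .....
After op 7 (move_right): buffer="rhoom" (len 5), cursors c1@3 c2@3 c3@5, authorship .....
After op 8 (insert('h')): buffer="rhohhomh" (len 8), cursors c1@5 c2@5 c3@8, authorship ...12..3
Authorship (.=original, N=cursor N): . . . 1 2 . . 3
Index 4: author = 2

Answer: cursor 2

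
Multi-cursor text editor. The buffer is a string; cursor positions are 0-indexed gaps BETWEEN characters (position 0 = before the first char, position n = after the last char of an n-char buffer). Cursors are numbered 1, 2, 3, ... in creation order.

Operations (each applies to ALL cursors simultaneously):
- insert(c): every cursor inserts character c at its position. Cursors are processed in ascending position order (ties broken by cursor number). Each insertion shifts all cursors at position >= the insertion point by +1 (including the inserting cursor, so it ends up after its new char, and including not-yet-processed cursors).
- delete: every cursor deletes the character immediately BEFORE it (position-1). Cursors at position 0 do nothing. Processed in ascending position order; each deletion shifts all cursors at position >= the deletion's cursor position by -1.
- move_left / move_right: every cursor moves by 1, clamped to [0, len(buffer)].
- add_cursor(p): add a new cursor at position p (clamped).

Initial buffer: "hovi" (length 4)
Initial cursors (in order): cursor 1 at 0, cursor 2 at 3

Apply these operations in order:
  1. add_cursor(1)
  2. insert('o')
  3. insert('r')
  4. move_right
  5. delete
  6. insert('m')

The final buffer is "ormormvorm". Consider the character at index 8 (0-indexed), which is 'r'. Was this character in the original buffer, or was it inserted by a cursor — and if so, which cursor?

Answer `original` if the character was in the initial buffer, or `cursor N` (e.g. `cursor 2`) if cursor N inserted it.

After op 1 (add_cursor(1)): buffer="hovi" (len 4), cursors c1@0 c3@1 c2@3, authorship ....
After op 2 (insert('o')): buffer="ohoovoi" (len 7), cursors c1@1 c3@3 c2@6, authorship 1.3..2.
After op 3 (insert('r')): buffer="orhorovori" (len 10), cursors c1@2 c3@5 c2@9, authorship 11.33..22.
After op 4 (move_right): buffer="orhorovori" (len 10), cursors c1@3 c3@6 c2@10, authorship 11.33..22.
After op 5 (delete): buffer="ororvor" (len 7), cursors c1@2 c3@4 c2@7, authorship 1133.22
After op 6 (insert('m')): buffer="ormormvorm" (len 10), cursors c1@3 c3@6 c2@10, authorship 111333.222
Authorship (.=original, N=cursor N): 1 1 1 3 3 3 . 2 2 2
Index 8: author = 2

Answer: cursor 2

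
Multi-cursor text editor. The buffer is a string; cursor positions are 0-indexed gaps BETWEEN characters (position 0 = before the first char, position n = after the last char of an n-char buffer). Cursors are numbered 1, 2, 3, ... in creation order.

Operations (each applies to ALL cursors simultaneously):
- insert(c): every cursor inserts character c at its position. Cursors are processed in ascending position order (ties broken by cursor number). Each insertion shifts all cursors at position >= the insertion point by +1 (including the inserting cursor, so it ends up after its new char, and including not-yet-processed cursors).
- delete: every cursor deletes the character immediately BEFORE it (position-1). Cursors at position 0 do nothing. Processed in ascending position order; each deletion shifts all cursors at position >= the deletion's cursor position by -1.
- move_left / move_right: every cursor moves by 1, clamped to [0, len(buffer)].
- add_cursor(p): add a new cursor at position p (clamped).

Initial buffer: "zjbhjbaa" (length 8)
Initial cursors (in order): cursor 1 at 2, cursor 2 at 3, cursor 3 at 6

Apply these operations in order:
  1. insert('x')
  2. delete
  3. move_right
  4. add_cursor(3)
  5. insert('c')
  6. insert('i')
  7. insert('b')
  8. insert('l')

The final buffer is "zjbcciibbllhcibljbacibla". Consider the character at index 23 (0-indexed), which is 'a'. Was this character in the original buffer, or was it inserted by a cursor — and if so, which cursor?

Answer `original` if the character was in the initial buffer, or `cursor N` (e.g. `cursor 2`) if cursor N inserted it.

Answer: original

Derivation:
After op 1 (insert('x')): buffer="zjxbxhjbxaa" (len 11), cursors c1@3 c2@5 c3@9, authorship ..1.2...3..
After op 2 (delete): buffer="zjbhjbaa" (len 8), cursors c1@2 c2@3 c3@6, authorship ........
After op 3 (move_right): buffer="zjbhjbaa" (len 8), cursors c1@3 c2@4 c3@7, authorship ........
After op 4 (add_cursor(3)): buffer="zjbhjbaa" (len 8), cursors c1@3 c4@3 c2@4 c3@7, authorship ........
After op 5 (insert('c')): buffer="zjbcchcjbaca" (len 12), cursors c1@5 c4@5 c2@7 c3@11, authorship ...14.2...3.
After op 6 (insert('i')): buffer="zjbcciihcijbacia" (len 16), cursors c1@7 c4@7 c2@10 c3@15, authorship ...1414.22...33.
After op 7 (insert('b')): buffer="zjbcciibbhcibjbaciba" (len 20), cursors c1@9 c4@9 c2@13 c3@19, authorship ...141414.222...333.
After op 8 (insert('l')): buffer="zjbcciibbllhcibljbacibla" (len 24), cursors c1@11 c4@11 c2@16 c3@23, authorship ...14141414.2222...3333.
Authorship (.=original, N=cursor N): . . . 1 4 1 4 1 4 1 4 . 2 2 2 2 . . . 3 3 3 3 .
Index 23: author = original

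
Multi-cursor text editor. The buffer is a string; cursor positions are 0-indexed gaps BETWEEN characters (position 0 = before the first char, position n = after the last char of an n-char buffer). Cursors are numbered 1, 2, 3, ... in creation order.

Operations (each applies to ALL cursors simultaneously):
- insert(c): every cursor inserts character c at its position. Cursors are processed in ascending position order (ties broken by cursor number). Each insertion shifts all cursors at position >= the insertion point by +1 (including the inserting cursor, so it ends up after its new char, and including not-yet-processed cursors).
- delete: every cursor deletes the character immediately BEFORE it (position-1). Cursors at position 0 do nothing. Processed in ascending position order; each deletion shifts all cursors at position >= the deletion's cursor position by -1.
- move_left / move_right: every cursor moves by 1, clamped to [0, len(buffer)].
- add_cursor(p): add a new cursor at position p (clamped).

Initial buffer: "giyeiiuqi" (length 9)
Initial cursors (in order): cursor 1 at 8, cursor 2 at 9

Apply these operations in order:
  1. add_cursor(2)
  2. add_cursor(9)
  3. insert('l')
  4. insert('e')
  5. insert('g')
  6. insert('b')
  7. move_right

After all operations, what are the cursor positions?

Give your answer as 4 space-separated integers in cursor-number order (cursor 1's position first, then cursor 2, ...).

Answer: 17 25 7 25

Derivation:
After op 1 (add_cursor(2)): buffer="giyeiiuqi" (len 9), cursors c3@2 c1@8 c2@9, authorship .........
After op 2 (add_cursor(9)): buffer="giyeiiuqi" (len 9), cursors c3@2 c1@8 c2@9 c4@9, authorship .........
After op 3 (insert('l')): buffer="gilyeiiuqlill" (len 13), cursors c3@3 c1@10 c2@13 c4@13, authorship ..3......1.24
After op 4 (insert('e')): buffer="gileyeiiuqleillee" (len 17), cursors c3@4 c1@12 c2@17 c4@17, authorship ..33......11.2424
After op 5 (insert('g')): buffer="gilegyeiiuqlegilleegg" (len 21), cursors c3@5 c1@14 c2@21 c4@21, authorship ..333......111.242424
After op 6 (insert('b')): buffer="gilegbyeiiuqlegbilleeggbb" (len 25), cursors c3@6 c1@16 c2@25 c4@25, authorship ..3333......1111.24242424
After op 7 (move_right): buffer="gilegbyeiiuqlegbilleeggbb" (len 25), cursors c3@7 c1@17 c2@25 c4@25, authorship ..3333......1111.24242424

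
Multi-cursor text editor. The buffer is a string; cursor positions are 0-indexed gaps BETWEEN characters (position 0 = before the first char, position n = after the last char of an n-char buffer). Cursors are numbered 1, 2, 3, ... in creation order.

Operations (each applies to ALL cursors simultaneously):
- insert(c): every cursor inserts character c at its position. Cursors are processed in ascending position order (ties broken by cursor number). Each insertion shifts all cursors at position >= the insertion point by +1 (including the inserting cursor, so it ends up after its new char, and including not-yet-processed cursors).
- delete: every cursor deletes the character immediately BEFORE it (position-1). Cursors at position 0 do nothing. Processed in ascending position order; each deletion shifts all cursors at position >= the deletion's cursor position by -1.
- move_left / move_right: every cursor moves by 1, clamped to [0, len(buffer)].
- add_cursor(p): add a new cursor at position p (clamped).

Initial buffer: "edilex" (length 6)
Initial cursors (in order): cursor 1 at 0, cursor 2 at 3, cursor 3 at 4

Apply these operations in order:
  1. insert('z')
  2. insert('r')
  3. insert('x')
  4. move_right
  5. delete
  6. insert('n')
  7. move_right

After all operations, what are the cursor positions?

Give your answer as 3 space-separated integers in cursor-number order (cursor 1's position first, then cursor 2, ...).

Answer: 5 11 15

Derivation:
After op 1 (insert('z')): buffer="zedizlzex" (len 9), cursors c1@1 c2@5 c3@7, authorship 1...2.3..
After op 2 (insert('r')): buffer="zredizrlzrex" (len 12), cursors c1@2 c2@7 c3@10, authorship 11...22.33..
After op 3 (insert('x')): buffer="zrxedizrxlzrxex" (len 15), cursors c1@3 c2@9 c3@13, authorship 111...222.333..
After op 4 (move_right): buffer="zrxedizrxlzrxex" (len 15), cursors c1@4 c2@10 c3@14, authorship 111...222.333..
After op 5 (delete): buffer="zrxdizrxzrxx" (len 12), cursors c1@3 c2@8 c3@11, authorship 111..222333.
After op 6 (insert('n')): buffer="zrxndizrxnzrxnx" (len 15), cursors c1@4 c2@10 c3@14, authorship 1111..22223333.
After op 7 (move_right): buffer="zrxndizrxnzrxnx" (len 15), cursors c1@5 c2@11 c3@15, authorship 1111..22223333.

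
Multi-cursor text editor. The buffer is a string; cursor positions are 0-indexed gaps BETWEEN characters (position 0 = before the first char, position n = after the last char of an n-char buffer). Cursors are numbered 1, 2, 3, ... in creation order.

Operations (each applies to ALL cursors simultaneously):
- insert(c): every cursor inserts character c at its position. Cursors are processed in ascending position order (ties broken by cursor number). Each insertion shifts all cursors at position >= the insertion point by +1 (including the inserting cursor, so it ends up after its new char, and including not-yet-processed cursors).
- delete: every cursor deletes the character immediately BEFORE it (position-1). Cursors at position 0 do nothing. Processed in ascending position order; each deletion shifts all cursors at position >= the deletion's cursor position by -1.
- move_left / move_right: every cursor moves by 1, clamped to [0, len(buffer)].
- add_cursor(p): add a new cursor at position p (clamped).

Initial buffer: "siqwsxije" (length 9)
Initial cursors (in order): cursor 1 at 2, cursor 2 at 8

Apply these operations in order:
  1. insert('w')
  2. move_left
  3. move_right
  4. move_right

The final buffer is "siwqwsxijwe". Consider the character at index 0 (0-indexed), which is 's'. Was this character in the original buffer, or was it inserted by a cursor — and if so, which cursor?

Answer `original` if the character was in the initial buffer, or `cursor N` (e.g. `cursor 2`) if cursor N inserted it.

Answer: original

Derivation:
After op 1 (insert('w')): buffer="siwqwsxijwe" (len 11), cursors c1@3 c2@10, authorship ..1......2.
After op 2 (move_left): buffer="siwqwsxijwe" (len 11), cursors c1@2 c2@9, authorship ..1......2.
After op 3 (move_right): buffer="siwqwsxijwe" (len 11), cursors c1@3 c2@10, authorship ..1......2.
After op 4 (move_right): buffer="siwqwsxijwe" (len 11), cursors c1@4 c2@11, authorship ..1......2.
Authorship (.=original, N=cursor N): . . 1 . . . . . . 2 .
Index 0: author = original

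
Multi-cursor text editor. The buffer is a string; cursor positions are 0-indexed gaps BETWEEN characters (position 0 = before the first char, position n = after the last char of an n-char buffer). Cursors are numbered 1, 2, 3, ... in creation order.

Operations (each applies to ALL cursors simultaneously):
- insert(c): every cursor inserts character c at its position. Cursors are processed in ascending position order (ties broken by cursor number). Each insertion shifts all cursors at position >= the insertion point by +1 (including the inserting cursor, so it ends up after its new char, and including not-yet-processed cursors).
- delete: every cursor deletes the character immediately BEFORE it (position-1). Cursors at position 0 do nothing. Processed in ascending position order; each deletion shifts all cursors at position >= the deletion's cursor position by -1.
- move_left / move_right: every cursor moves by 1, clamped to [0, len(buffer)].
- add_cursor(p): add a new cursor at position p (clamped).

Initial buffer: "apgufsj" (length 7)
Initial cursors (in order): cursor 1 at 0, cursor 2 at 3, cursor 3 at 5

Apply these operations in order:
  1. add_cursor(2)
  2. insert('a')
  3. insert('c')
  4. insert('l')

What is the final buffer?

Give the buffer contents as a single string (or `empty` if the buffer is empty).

After op 1 (add_cursor(2)): buffer="apgufsj" (len 7), cursors c1@0 c4@2 c2@3 c3@5, authorship .......
After op 2 (insert('a')): buffer="aapagaufasj" (len 11), cursors c1@1 c4@4 c2@6 c3@9, authorship 1..4.2..3..
After op 3 (insert('c')): buffer="acapacgacufacsj" (len 15), cursors c1@2 c4@6 c2@9 c3@13, authorship 11..44.22..33..
After op 4 (insert('l')): buffer="aclapaclgaclufaclsj" (len 19), cursors c1@3 c4@8 c2@12 c3@17, authorship 111..444.222..333..

Answer: aclapaclgaclufaclsj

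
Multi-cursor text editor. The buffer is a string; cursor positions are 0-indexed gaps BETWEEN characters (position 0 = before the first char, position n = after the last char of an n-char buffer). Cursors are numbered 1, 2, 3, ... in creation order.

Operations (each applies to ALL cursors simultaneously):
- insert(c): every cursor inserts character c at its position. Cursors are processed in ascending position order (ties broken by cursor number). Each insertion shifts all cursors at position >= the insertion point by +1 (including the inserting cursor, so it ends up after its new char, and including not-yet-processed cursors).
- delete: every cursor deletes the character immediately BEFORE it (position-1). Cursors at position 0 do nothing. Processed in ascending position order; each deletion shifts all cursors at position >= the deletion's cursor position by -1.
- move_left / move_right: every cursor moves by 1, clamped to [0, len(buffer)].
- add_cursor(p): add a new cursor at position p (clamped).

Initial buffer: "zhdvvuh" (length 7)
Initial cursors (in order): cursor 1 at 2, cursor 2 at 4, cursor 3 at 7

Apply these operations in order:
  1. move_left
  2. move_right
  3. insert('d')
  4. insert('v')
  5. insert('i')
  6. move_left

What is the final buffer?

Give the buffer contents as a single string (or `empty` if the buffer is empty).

Answer: zhdvidvdvivuhdvi

Derivation:
After op 1 (move_left): buffer="zhdvvuh" (len 7), cursors c1@1 c2@3 c3@6, authorship .......
After op 2 (move_right): buffer="zhdvvuh" (len 7), cursors c1@2 c2@4 c3@7, authorship .......
After op 3 (insert('d')): buffer="zhddvdvuhd" (len 10), cursors c1@3 c2@6 c3@10, authorship ..1..2...3
After op 4 (insert('v')): buffer="zhdvdvdvvuhdv" (len 13), cursors c1@4 c2@8 c3@13, authorship ..11..22...33
After op 5 (insert('i')): buffer="zhdvidvdvivuhdvi" (len 16), cursors c1@5 c2@10 c3@16, authorship ..111..222...333
After op 6 (move_left): buffer="zhdvidvdvivuhdvi" (len 16), cursors c1@4 c2@9 c3@15, authorship ..111..222...333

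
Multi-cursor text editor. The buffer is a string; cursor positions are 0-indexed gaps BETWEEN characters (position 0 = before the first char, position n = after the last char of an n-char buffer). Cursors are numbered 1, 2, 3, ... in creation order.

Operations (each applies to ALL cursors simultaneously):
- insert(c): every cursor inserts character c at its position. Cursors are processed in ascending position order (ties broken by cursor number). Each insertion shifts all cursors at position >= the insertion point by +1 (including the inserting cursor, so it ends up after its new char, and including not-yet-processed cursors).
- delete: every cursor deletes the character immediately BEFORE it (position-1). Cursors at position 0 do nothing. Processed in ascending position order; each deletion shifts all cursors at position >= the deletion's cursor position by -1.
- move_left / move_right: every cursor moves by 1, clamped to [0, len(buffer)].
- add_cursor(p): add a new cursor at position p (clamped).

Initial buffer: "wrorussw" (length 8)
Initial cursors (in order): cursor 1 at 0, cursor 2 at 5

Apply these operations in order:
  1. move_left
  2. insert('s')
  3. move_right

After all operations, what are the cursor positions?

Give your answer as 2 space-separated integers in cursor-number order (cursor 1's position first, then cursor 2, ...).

After op 1 (move_left): buffer="wrorussw" (len 8), cursors c1@0 c2@4, authorship ........
After op 2 (insert('s')): buffer="swrorsussw" (len 10), cursors c1@1 c2@6, authorship 1....2....
After op 3 (move_right): buffer="swrorsussw" (len 10), cursors c1@2 c2@7, authorship 1....2....

Answer: 2 7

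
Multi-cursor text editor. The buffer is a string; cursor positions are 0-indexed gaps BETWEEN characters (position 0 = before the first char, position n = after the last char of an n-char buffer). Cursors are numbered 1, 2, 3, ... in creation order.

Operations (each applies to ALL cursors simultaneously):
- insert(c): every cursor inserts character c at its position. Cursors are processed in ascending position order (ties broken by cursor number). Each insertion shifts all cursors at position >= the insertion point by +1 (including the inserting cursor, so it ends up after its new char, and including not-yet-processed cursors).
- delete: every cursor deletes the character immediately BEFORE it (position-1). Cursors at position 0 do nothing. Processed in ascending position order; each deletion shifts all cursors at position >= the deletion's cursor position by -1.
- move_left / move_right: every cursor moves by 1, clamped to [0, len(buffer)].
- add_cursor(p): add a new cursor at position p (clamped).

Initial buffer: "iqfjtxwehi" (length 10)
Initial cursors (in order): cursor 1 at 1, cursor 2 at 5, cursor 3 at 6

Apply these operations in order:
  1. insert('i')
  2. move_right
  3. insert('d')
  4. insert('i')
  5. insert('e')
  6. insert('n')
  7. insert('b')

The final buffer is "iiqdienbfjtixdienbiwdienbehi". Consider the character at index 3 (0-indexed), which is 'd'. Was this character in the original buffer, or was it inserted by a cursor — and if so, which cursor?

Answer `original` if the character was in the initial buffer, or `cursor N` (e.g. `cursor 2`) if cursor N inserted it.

After op 1 (insert('i')): buffer="iiqfjtixiwehi" (len 13), cursors c1@2 c2@7 c3@9, authorship .1....2.3....
After op 2 (move_right): buffer="iiqfjtixiwehi" (len 13), cursors c1@3 c2@8 c3@10, authorship .1....2.3....
After op 3 (insert('d')): buffer="iiqdfjtixdiwdehi" (len 16), cursors c1@4 c2@10 c3@13, authorship .1.1...2.23.3...
After op 4 (insert('i')): buffer="iiqdifjtixdiiwdiehi" (len 19), cursors c1@5 c2@12 c3@16, authorship .1.11...2.223.33...
After op 5 (insert('e')): buffer="iiqdiefjtixdieiwdieehi" (len 22), cursors c1@6 c2@14 c3@19, authorship .1.111...2.2223.333...
After op 6 (insert('n')): buffer="iiqdienfjtixdieniwdienehi" (len 25), cursors c1@7 c2@16 c3@22, authorship .1.1111...2.22223.3333...
After op 7 (insert('b')): buffer="iiqdienbfjtixdienbiwdienbehi" (len 28), cursors c1@8 c2@18 c3@25, authorship .1.11111...2.222223.33333...
Authorship (.=original, N=cursor N): . 1 . 1 1 1 1 1 . . . 2 . 2 2 2 2 2 3 . 3 3 3 3 3 . . .
Index 3: author = 1

Answer: cursor 1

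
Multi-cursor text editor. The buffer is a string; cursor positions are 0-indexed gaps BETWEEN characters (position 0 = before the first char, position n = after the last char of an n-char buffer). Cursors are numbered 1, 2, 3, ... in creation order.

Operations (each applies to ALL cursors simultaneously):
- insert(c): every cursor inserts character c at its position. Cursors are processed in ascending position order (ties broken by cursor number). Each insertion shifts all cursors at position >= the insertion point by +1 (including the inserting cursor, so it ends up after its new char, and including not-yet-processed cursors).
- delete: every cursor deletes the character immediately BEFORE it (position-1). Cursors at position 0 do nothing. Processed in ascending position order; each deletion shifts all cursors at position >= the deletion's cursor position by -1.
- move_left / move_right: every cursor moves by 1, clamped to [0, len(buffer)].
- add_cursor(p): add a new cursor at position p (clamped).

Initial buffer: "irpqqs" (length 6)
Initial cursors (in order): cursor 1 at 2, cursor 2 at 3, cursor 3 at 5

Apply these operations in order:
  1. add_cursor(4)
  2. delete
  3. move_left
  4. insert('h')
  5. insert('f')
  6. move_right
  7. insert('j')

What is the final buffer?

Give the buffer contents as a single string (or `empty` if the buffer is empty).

Answer: hhhhffffijjjjs

Derivation:
After op 1 (add_cursor(4)): buffer="irpqqs" (len 6), cursors c1@2 c2@3 c4@4 c3@5, authorship ......
After op 2 (delete): buffer="is" (len 2), cursors c1@1 c2@1 c3@1 c4@1, authorship ..
After op 3 (move_left): buffer="is" (len 2), cursors c1@0 c2@0 c3@0 c4@0, authorship ..
After op 4 (insert('h')): buffer="hhhhis" (len 6), cursors c1@4 c2@4 c3@4 c4@4, authorship 1234..
After op 5 (insert('f')): buffer="hhhhffffis" (len 10), cursors c1@8 c2@8 c3@8 c4@8, authorship 12341234..
After op 6 (move_right): buffer="hhhhffffis" (len 10), cursors c1@9 c2@9 c3@9 c4@9, authorship 12341234..
After op 7 (insert('j')): buffer="hhhhffffijjjjs" (len 14), cursors c1@13 c2@13 c3@13 c4@13, authorship 12341234.1234.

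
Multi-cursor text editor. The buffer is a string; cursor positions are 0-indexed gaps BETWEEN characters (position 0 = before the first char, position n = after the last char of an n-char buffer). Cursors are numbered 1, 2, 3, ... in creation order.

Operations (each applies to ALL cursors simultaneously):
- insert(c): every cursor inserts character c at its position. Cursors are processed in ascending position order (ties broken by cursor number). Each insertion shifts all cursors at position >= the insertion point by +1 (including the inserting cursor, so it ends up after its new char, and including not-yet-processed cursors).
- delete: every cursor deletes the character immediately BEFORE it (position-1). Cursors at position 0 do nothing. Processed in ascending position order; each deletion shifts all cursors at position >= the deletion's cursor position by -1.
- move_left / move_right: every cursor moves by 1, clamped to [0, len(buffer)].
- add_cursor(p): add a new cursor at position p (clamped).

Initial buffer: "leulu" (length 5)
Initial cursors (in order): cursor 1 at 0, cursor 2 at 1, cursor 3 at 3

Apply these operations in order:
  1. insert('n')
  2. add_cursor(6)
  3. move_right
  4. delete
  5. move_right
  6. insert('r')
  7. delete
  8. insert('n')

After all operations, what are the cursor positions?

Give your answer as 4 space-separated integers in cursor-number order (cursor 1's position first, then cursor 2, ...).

Answer: 3 5 8 8

Derivation:
After op 1 (insert('n')): buffer="nlneunlu" (len 8), cursors c1@1 c2@3 c3@6, authorship 1.2..3..
After op 2 (add_cursor(6)): buffer="nlneunlu" (len 8), cursors c1@1 c2@3 c3@6 c4@6, authorship 1.2..3..
After op 3 (move_right): buffer="nlneunlu" (len 8), cursors c1@2 c2@4 c3@7 c4@7, authorship 1.2..3..
After op 4 (delete): buffer="nnuu" (len 4), cursors c1@1 c2@2 c3@3 c4@3, authorship 12..
After op 5 (move_right): buffer="nnuu" (len 4), cursors c1@2 c2@3 c3@4 c4@4, authorship 12..
After op 6 (insert('r')): buffer="nnrururr" (len 8), cursors c1@3 c2@5 c3@8 c4@8, authorship 121.2.34
After op 7 (delete): buffer="nnuu" (len 4), cursors c1@2 c2@3 c3@4 c4@4, authorship 12..
After op 8 (insert('n')): buffer="nnnununn" (len 8), cursors c1@3 c2@5 c3@8 c4@8, authorship 121.2.34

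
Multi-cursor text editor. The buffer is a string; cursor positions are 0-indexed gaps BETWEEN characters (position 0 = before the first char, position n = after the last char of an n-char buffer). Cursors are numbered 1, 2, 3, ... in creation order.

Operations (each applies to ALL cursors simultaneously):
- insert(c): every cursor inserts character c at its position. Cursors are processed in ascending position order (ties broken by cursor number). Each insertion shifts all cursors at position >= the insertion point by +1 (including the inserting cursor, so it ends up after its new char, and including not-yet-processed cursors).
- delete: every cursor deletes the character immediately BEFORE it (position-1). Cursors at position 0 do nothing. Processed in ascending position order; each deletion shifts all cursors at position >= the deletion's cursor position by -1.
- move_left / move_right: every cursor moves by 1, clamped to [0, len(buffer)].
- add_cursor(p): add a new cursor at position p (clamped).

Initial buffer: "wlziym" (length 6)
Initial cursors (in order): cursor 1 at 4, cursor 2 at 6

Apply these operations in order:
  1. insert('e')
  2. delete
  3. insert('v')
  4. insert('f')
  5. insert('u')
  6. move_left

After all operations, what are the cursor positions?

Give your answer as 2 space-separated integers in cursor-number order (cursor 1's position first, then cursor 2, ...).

Answer: 6 11

Derivation:
After op 1 (insert('e')): buffer="wlzieyme" (len 8), cursors c1@5 c2@8, authorship ....1..2
After op 2 (delete): buffer="wlziym" (len 6), cursors c1@4 c2@6, authorship ......
After op 3 (insert('v')): buffer="wlzivymv" (len 8), cursors c1@5 c2@8, authorship ....1..2
After op 4 (insert('f')): buffer="wlzivfymvf" (len 10), cursors c1@6 c2@10, authorship ....11..22
After op 5 (insert('u')): buffer="wlzivfuymvfu" (len 12), cursors c1@7 c2@12, authorship ....111..222
After op 6 (move_left): buffer="wlzivfuymvfu" (len 12), cursors c1@6 c2@11, authorship ....111..222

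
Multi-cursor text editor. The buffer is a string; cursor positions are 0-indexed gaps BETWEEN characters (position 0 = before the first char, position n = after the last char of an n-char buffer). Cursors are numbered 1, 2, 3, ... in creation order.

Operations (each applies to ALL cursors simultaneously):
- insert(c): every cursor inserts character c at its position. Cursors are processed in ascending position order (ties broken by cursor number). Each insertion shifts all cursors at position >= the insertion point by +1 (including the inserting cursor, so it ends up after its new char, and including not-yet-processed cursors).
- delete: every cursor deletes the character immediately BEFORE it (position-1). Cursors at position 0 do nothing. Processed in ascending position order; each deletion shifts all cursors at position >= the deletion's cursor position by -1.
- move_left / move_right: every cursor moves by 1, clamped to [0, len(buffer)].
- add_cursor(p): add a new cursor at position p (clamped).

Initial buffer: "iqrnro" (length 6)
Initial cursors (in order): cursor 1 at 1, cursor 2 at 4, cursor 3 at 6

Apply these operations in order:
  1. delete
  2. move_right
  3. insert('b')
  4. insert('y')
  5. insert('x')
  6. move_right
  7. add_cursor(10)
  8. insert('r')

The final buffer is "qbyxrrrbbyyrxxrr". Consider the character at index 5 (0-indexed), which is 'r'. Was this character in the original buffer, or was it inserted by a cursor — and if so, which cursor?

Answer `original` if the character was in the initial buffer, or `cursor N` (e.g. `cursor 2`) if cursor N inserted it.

Answer: cursor 1

Derivation:
After op 1 (delete): buffer="qrr" (len 3), cursors c1@0 c2@2 c3@3, authorship ...
After op 2 (move_right): buffer="qrr" (len 3), cursors c1@1 c2@3 c3@3, authorship ...
After op 3 (insert('b')): buffer="qbrrbb" (len 6), cursors c1@2 c2@6 c3@6, authorship .1..23
After op 4 (insert('y')): buffer="qbyrrbbyy" (len 9), cursors c1@3 c2@9 c3@9, authorship .11..2323
After op 5 (insert('x')): buffer="qbyxrrbbyyxx" (len 12), cursors c1@4 c2@12 c3@12, authorship .111..232323
After op 6 (move_right): buffer="qbyxrrbbyyxx" (len 12), cursors c1@5 c2@12 c3@12, authorship .111..232323
After op 7 (add_cursor(10)): buffer="qbyxrrbbyyxx" (len 12), cursors c1@5 c4@10 c2@12 c3@12, authorship .111..232323
After op 8 (insert('r')): buffer="qbyxrrrbbyyrxxrr" (len 16), cursors c1@6 c4@12 c2@16 c3@16, authorship .111.1.232342323
Authorship (.=original, N=cursor N): . 1 1 1 . 1 . 2 3 2 3 4 2 3 2 3
Index 5: author = 1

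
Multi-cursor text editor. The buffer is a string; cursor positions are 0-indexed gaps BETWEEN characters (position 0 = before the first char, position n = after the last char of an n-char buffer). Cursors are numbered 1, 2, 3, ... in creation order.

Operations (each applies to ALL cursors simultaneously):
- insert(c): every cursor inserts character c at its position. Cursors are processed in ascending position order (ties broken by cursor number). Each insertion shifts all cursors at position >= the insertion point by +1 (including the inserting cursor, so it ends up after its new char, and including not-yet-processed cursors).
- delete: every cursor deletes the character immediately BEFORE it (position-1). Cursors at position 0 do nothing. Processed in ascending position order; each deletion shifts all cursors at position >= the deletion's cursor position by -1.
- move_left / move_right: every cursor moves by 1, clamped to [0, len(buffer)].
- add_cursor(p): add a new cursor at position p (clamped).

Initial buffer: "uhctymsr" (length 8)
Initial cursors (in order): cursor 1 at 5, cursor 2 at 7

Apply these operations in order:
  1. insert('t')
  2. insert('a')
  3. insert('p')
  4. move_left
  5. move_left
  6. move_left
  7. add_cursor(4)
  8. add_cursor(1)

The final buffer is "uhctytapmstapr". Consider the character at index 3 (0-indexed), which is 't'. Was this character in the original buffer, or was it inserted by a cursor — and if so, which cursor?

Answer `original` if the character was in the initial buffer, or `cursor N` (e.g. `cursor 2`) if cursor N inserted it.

After op 1 (insert('t')): buffer="uhctytmstr" (len 10), cursors c1@6 c2@9, authorship .....1..2.
After op 2 (insert('a')): buffer="uhctytamstar" (len 12), cursors c1@7 c2@11, authorship .....11..22.
After op 3 (insert('p')): buffer="uhctytapmstapr" (len 14), cursors c1@8 c2@13, authorship .....111..222.
After op 4 (move_left): buffer="uhctytapmstapr" (len 14), cursors c1@7 c2@12, authorship .....111..222.
After op 5 (move_left): buffer="uhctytapmstapr" (len 14), cursors c1@6 c2@11, authorship .....111..222.
After op 6 (move_left): buffer="uhctytapmstapr" (len 14), cursors c1@5 c2@10, authorship .....111..222.
After op 7 (add_cursor(4)): buffer="uhctytapmstapr" (len 14), cursors c3@4 c1@5 c2@10, authorship .....111..222.
After op 8 (add_cursor(1)): buffer="uhctytapmstapr" (len 14), cursors c4@1 c3@4 c1@5 c2@10, authorship .....111..222.
Authorship (.=original, N=cursor N): . . . . . 1 1 1 . . 2 2 2 .
Index 3: author = original

Answer: original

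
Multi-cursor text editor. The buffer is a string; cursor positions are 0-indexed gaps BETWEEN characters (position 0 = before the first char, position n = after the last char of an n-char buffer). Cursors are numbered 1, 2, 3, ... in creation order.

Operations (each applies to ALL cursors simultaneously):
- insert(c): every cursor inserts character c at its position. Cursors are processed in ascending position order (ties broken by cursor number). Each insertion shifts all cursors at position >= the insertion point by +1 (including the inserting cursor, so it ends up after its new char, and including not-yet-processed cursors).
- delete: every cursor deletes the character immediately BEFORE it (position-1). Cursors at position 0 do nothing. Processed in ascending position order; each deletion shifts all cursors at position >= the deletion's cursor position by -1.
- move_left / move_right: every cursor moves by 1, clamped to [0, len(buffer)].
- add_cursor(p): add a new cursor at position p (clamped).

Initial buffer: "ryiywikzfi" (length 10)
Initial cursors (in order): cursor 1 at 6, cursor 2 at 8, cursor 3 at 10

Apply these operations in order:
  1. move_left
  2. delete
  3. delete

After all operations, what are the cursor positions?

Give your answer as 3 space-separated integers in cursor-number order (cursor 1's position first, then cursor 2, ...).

After op 1 (move_left): buffer="ryiywikzfi" (len 10), cursors c1@5 c2@7 c3@9, authorship ..........
After op 2 (delete): buffer="ryiyizi" (len 7), cursors c1@4 c2@5 c3@6, authorship .......
After op 3 (delete): buffer="ryii" (len 4), cursors c1@3 c2@3 c3@3, authorship ....

Answer: 3 3 3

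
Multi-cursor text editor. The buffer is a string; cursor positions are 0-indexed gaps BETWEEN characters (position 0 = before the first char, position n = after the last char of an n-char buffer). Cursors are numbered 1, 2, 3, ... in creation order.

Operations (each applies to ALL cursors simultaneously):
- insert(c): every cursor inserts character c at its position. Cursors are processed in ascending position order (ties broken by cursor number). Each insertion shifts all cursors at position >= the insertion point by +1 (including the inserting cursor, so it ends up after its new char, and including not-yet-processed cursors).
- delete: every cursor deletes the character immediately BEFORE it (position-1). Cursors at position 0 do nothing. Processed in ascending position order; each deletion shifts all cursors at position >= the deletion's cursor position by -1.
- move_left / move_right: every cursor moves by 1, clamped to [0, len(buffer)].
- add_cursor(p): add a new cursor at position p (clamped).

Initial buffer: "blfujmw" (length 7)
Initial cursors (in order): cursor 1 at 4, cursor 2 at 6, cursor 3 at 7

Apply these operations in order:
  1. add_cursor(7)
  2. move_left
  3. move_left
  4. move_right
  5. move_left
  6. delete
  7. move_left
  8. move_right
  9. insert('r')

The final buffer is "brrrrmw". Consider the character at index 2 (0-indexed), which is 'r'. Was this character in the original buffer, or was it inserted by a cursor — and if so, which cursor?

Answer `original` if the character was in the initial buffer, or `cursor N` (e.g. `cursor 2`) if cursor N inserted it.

After op 1 (add_cursor(7)): buffer="blfujmw" (len 7), cursors c1@4 c2@6 c3@7 c4@7, authorship .......
After op 2 (move_left): buffer="blfujmw" (len 7), cursors c1@3 c2@5 c3@6 c4@6, authorship .......
After op 3 (move_left): buffer="blfujmw" (len 7), cursors c1@2 c2@4 c3@5 c4@5, authorship .......
After op 4 (move_right): buffer="blfujmw" (len 7), cursors c1@3 c2@5 c3@6 c4@6, authorship .......
After op 5 (move_left): buffer="blfujmw" (len 7), cursors c1@2 c2@4 c3@5 c4@5, authorship .......
After op 6 (delete): buffer="bmw" (len 3), cursors c1@1 c2@1 c3@1 c4@1, authorship ...
After op 7 (move_left): buffer="bmw" (len 3), cursors c1@0 c2@0 c3@0 c4@0, authorship ...
After op 8 (move_right): buffer="bmw" (len 3), cursors c1@1 c2@1 c3@1 c4@1, authorship ...
After op 9 (insert('r')): buffer="brrrrmw" (len 7), cursors c1@5 c2@5 c3@5 c4@5, authorship .1234..
Authorship (.=original, N=cursor N): . 1 2 3 4 . .
Index 2: author = 2

Answer: cursor 2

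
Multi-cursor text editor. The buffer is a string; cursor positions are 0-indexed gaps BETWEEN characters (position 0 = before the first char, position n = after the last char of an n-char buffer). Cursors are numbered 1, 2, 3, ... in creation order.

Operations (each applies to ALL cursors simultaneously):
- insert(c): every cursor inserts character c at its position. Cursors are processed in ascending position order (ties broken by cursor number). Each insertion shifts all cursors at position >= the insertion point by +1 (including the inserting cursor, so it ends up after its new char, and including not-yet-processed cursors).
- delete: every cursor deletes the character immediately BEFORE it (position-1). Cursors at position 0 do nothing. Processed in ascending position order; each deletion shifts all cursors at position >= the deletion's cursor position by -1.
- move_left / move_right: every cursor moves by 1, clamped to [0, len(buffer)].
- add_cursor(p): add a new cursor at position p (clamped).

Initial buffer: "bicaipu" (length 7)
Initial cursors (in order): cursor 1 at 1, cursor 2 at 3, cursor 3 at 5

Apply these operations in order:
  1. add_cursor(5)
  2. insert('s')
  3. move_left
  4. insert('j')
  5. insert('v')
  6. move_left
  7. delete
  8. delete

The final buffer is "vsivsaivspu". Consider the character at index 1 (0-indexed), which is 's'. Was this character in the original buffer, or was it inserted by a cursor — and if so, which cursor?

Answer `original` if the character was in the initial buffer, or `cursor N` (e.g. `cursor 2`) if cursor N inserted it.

After op 1 (add_cursor(5)): buffer="bicaipu" (len 7), cursors c1@1 c2@3 c3@5 c4@5, authorship .......
After op 2 (insert('s')): buffer="bsicsaisspu" (len 11), cursors c1@2 c2@5 c3@9 c4@9, authorship .1..2..34..
After op 3 (move_left): buffer="bsicsaisspu" (len 11), cursors c1@1 c2@4 c3@8 c4@8, authorship .1..2..34..
After op 4 (insert('j')): buffer="bjsicjsaisjjspu" (len 15), cursors c1@2 c2@6 c3@12 c4@12, authorship .11..22..3344..
After op 5 (insert('v')): buffer="bjvsicjvsaisjjvvspu" (len 19), cursors c1@3 c2@8 c3@16 c4@16, authorship .111..222..334344..
After op 6 (move_left): buffer="bjvsicjvsaisjjvvspu" (len 19), cursors c1@2 c2@7 c3@15 c4@15, authorship .111..222..334344..
After op 7 (delete): buffer="bvsicvsaisjvspu" (len 15), cursors c1@1 c2@5 c3@11 c4@11, authorship .11..22..3344..
After op 8 (delete): buffer="vsivsaivspu" (len 11), cursors c1@0 c2@3 c3@7 c4@7, authorship 11.22..44..
Authorship (.=original, N=cursor N): 1 1 . 2 2 . . 4 4 . .
Index 1: author = 1

Answer: cursor 1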